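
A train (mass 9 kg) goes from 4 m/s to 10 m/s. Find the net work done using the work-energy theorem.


Given: m = 9 kg, v0 = 4 m/s, v = 10 m/s
Using W = (1/2)*m*(v^2 - v0^2)
v^2 = 10^2 = 100
v0^2 = 4^2 = 16
v^2 - v0^2 = 100 - 16 = 84
W = (1/2)*9*84 = 378 J

378 J


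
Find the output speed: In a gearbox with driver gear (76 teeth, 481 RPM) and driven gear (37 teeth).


Given: N1 = 76 teeth, w1 = 481 RPM, N2 = 37 teeth
Using N1*w1 = N2*w2
w2 = N1*w1 / N2
w2 = 76*481 / 37
w2 = 36556 / 37
w2 = 988 RPM

988 RPM


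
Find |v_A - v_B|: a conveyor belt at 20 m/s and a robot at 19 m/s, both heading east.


Given: v_A = 20 m/s east, v_B = 19 m/s east
Both move in the same direction; relative speed = |v_A - v_B|
|20 - 19| = |1|
= 1 m/s

1 m/s


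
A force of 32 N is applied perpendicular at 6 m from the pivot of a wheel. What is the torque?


Given: F = 32 N, r = 6 m, angle = 90 deg (perpendicular)
Using tau = F * r * sin(90)
sin(90) = 1
tau = 32 * 6 * 1
tau = 192 Nm

192 Nm


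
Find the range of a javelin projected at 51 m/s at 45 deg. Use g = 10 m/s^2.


Given: v0 = 51 m/s, theta = 45 deg, g = 10 m/s^2
sin(2*45) = sin(90) = 1
Using R = v0^2 * sin(2*theta) / g
R = 51^2 * 1 / 10
R = 2601 / 10
R = 2601/10 m

2601/10 m


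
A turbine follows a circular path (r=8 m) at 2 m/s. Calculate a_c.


Given: v = 2 m/s, r = 8 m
Using a_c = v^2 / r
a_c = 2^2 / 8
a_c = 4 / 8
a_c = 1/2 m/s^2

1/2 m/s^2


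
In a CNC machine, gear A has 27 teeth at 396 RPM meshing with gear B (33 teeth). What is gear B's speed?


Given: N1 = 27 teeth, w1 = 396 RPM, N2 = 33 teeth
Using N1*w1 = N2*w2
w2 = N1*w1 / N2
w2 = 27*396 / 33
w2 = 10692 / 33
w2 = 324 RPM

324 RPM


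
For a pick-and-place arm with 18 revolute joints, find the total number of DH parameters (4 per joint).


Given: 18 joints, 4 DH parameters per joint (d, theta, a, alpha)
Total DH parameters = number_of_joints * 4
Total = 18 * 4
Total = 72

72


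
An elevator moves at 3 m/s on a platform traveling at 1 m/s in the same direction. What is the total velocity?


Given: object velocity = 3 m/s, platform velocity = 1 m/s (same direction)
Using classical velocity addition: v_total = v_object + v_platform
v_total = 3 + 1
v_total = 4 m/s

4 m/s


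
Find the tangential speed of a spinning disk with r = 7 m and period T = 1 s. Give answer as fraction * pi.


Given: radius r = 7 m, period T = 1 s
Using v = 2*pi*r / T
v = 2*pi*7 / 1
v = 14*pi / 1
v = 14*pi m/s

14*pi m/s


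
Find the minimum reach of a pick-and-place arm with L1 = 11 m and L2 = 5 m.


Given: L1 = 11 m, L2 = 5 m
For a 2-link planar arm, min reach = |L1 - L2| (second link folded back)
Min reach = |11 - 5|
Min reach = 6 m

6 m


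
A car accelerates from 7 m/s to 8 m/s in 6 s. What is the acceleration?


Given: initial velocity v0 = 7 m/s, final velocity v = 8 m/s, time t = 6 s
Using a = (v - v0) / t
a = (8 - 7) / 6
a = 1 / 6
a = 1/6 m/s^2

1/6 m/s^2


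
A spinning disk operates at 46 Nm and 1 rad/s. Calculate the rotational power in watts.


Given: tau = 46 Nm, omega = 1 rad/s
Using P = tau * omega
P = 46 * 1
P = 46 W

46 W


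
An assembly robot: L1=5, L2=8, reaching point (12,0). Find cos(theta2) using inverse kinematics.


Given: L1 = 5, L2 = 8, target (x, y) = (12, 0)
Using cos(theta2) = (x^2 + y^2 - L1^2 - L2^2) / (2*L1*L2)
x^2 + y^2 = 12^2 + 0 = 144
L1^2 + L2^2 = 25 + 64 = 89
Numerator = 144 - 89 = 55
Denominator = 2*5*8 = 80
cos(theta2) = 55/80 = 11/16

11/16


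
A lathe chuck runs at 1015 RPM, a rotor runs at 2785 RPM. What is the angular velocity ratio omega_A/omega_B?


Given: RPM_A = 1015, RPM_B = 2785
omega = 2*pi*RPM/60, so omega_A/omega_B = RPM_A / RPM_B
omega_A/omega_B = 1015 / 2785
omega_A/omega_B = 203/557

203/557


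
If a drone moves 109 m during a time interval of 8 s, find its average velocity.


Given: distance d = 109 m, time t = 8 s
Using v = d / t
v = 109 / 8
v = 109/8 m/s

109/8 m/s


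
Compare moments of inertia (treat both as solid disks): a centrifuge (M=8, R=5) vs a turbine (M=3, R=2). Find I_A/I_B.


Given: M1=8 kg, R1=5 m, M2=3 kg, R2=2 m
For a disk: I = (1/2)*M*R^2, so I_A/I_B = (M1*R1^2)/(M2*R2^2)
M1*R1^2 = 8*25 = 200
M2*R2^2 = 3*4 = 12
I_A/I_B = 200/12 = 50/3

50/3


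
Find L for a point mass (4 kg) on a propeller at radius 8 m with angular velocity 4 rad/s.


Given: m = 4 kg, r = 8 m, omega = 4 rad/s
For a point mass: I = m*r^2
I = 4*8^2 = 4*64 = 256
L = I*omega = 256*4
L = 1024 kg*m^2/s

1024 kg*m^2/s


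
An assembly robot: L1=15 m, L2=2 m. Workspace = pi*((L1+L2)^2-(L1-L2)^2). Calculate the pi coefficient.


Given: L1 = 15, L2 = 2
(L1+L2)^2 = (17)^2 = 289
(L1-L2)^2 = (13)^2 = 169
Difference = 289 - 169 = 120
This equals 4*L1*L2 = 4*15*2 = 120
Workspace area = 120*pi

120


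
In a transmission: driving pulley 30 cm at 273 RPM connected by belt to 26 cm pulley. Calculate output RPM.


Given: D1 = 30 cm, w1 = 273 RPM, D2 = 26 cm
Using D1*w1 = D2*w2
w2 = D1*w1 / D2
w2 = 30*273 / 26
w2 = 8190 / 26
w2 = 315 RPM

315 RPM


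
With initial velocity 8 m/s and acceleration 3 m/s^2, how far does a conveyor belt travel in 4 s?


Given: v0 = 8 m/s, a = 3 m/s^2, t = 4 s
Using s = v0*t + (1/2)*a*t^2
s = 8*4 + (1/2)*3*4^2
s = 32 + (1/2)*48
s = 32 + 24
s = 56

56 m


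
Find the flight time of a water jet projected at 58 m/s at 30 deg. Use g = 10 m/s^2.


Given: v0 = 58 m/s, theta = 30 deg, g = 10 m/s^2
sin(30) = 1/2
Using T = 2*v0*sin(theta) / g
T = 2*58*1/2 / 10
T = 58 / 10
T = 29/5 s

29/5 s


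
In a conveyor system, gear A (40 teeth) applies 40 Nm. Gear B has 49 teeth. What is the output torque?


Given: N1 = 40, N2 = 49, T1 = 40 Nm
Using T2/T1 = N2/N1
T2 = T1 * N2 / N1
T2 = 40 * 49 / 40
T2 = 1960 / 40
T2 = 49 Nm

49 Nm


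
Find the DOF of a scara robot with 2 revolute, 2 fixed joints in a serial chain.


Given: serial robot with 2 revolute, 2 fixed joints
DOF contribution per joint type: revolute=1, prismatic=1, spherical=3, fixed=0
DOF = 2*1 + 2*0
DOF = 2

2


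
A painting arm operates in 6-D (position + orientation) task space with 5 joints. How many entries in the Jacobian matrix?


Given: task space dimension = 6, joints = 5
Jacobian is a 6 x 5 matrix
Total entries = rows * columns
Total = 6 * 5
Total = 30

30


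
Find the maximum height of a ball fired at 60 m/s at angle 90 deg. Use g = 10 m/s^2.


Given: v0 = 60 m/s, theta = 90 deg, g = 10 m/s^2
sin^2(90) = 1
Using H = v0^2 * sin^2(theta) / (2*g)
H = 60^2 * 1 / (2*10)
H = 3600 * 1 / 20
H = 3600 / 20
H = 180 m

180 m


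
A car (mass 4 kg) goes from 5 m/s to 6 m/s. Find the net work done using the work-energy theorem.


Given: m = 4 kg, v0 = 5 m/s, v = 6 m/s
Using W = (1/2)*m*(v^2 - v0^2)
v^2 = 6^2 = 36
v0^2 = 5^2 = 25
v^2 - v0^2 = 36 - 25 = 11
W = (1/2)*4*11 = 22 J

22 J


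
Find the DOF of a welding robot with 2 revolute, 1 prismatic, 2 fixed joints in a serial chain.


Given: serial robot with 2 revolute, 1 prismatic, 2 fixed joints
DOF contribution per joint type: revolute=1, prismatic=1, spherical=3, fixed=0
DOF = 2*1 + 1*1 + 2*0
DOF = 3

3


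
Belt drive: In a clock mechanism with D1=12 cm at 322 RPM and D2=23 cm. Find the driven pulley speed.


Given: D1 = 12 cm, w1 = 322 RPM, D2 = 23 cm
Using D1*w1 = D2*w2
w2 = D1*w1 / D2
w2 = 12*322 / 23
w2 = 3864 / 23
w2 = 168 RPM

168 RPM


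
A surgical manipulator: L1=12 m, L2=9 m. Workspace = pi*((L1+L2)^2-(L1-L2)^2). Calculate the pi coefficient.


Given: L1 = 12, L2 = 9
(L1+L2)^2 = (21)^2 = 441
(L1-L2)^2 = (3)^2 = 9
Difference = 441 - 9 = 432
This equals 4*L1*L2 = 4*12*9 = 432
Workspace area = 432*pi

432


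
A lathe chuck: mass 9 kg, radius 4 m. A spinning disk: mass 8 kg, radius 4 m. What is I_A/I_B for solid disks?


Given: M1=9 kg, R1=4 m, M2=8 kg, R2=4 m
For a disk: I = (1/2)*M*R^2, so I_A/I_B = (M1*R1^2)/(M2*R2^2)
M1*R1^2 = 9*16 = 144
M2*R2^2 = 8*16 = 128
I_A/I_B = 144/128 = 9/8

9/8


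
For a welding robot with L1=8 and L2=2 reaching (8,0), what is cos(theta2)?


Given: L1 = 8, L2 = 2, target (x, y) = (8, 0)
Using cos(theta2) = (x^2 + y^2 - L1^2 - L2^2) / (2*L1*L2)
x^2 + y^2 = 8^2 + 0 = 64
L1^2 + L2^2 = 64 + 4 = 68
Numerator = 64 - 68 = -4
Denominator = 2*8*2 = 32
cos(theta2) = -4/32 = -1/8

-1/8


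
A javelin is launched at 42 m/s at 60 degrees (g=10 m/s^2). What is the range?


Given: v0 = 42 m/s, theta = 60 deg, g = 10 m/s^2
sin(2*60) = sin(120) = sqrt(3)/2
Using R = v0^2 * sin(2*theta) / g
R = 42^2 * (sqrt(3)/2) / 10
R = 1764 * sqrt(3) / 20
R = 441/5*sqrt(3) m

441/5*sqrt(3) m


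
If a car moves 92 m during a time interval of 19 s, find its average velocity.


Given: distance d = 92 m, time t = 19 s
Using v = d / t
v = 92 / 19
v = 92/19 m/s

92/19 m/s


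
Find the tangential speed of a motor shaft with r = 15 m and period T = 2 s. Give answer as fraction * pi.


Given: radius r = 15 m, period T = 2 s
Using v = 2*pi*r / T
v = 2*pi*15 / 2
v = 30*pi / 2
v = 15*pi m/s

15*pi m/s


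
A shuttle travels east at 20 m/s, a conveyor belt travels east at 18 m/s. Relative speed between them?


Given: v_A = 20 m/s east, v_B = 18 m/s east
Both move in the same direction; relative speed = |v_A - v_B|
|20 - 18| = |2|
= 2 m/s

2 m/s


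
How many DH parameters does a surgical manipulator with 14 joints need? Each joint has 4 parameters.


Given: 14 joints, 4 DH parameters per joint (d, theta, a, alpha)
Total DH parameters = number_of_joints * 4
Total = 14 * 4
Total = 56

56


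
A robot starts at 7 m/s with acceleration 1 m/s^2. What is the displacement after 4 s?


Given: v0 = 7 m/s, a = 1 m/s^2, t = 4 s
Using s = v0*t + (1/2)*a*t^2
s = 7*4 + (1/2)*1*4^2
s = 28 + (1/2)*16
s = 28 + 8
s = 36

36 m


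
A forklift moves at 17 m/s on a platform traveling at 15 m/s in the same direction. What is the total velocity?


Given: object velocity = 17 m/s, platform velocity = 15 m/s (same direction)
Using classical velocity addition: v_total = v_object + v_platform
v_total = 17 + 15
v_total = 32 m/s

32 m/s


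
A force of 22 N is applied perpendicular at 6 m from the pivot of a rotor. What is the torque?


Given: F = 22 N, r = 6 m, angle = 90 deg (perpendicular)
Using tau = F * r * sin(90)
sin(90) = 1
tau = 22 * 6 * 1
tau = 132 Nm

132 Nm


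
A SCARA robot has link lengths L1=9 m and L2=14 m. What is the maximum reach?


Given: L1 = 9 m, L2 = 14 m
For a 2-link planar arm, max reach = L1 + L2 (fully extended)
Max reach = 9 + 14
Max reach = 23 m

23 m


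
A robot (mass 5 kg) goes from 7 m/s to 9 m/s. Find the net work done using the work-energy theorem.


Given: m = 5 kg, v0 = 7 m/s, v = 9 m/s
Using W = (1/2)*m*(v^2 - v0^2)
v^2 = 9^2 = 81
v0^2 = 7^2 = 49
v^2 - v0^2 = 81 - 49 = 32
W = (1/2)*5*32 = 80 J

80 J


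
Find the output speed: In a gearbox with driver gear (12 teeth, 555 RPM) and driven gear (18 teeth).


Given: N1 = 12 teeth, w1 = 555 RPM, N2 = 18 teeth
Using N1*w1 = N2*w2
w2 = N1*w1 / N2
w2 = 12*555 / 18
w2 = 6660 / 18
w2 = 370 RPM

370 RPM


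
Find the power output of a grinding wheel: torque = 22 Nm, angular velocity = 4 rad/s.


Given: tau = 22 Nm, omega = 4 rad/s
Using P = tau * omega
P = 22 * 4
P = 88 W

88 W


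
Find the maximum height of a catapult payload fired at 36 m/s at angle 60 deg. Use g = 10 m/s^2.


Given: v0 = 36 m/s, theta = 60 deg, g = 10 m/s^2
sin^2(60) = 3/4
Using H = v0^2 * sin^2(theta) / (2*g)
H = 36^2 * 3/4 / (2*10)
H = 1296 * 3/4 / 20
H = 972 / 20
H = 243/5 m

243/5 m


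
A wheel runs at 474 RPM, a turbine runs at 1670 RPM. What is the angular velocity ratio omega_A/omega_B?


Given: RPM_A = 474, RPM_B = 1670
omega = 2*pi*RPM/60, so omega_A/omega_B = RPM_A / RPM_B
omega_A/omega_B = 474 / 1670
omega_A/omega_B = 237/835

237/835


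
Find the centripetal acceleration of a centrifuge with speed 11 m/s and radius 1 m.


Given: v = 11 m/s, r = 1 m
Using a_c = v^2 / r
a_c = 11^2 / 1
a_c = 121 / 1
a_c = 121 m/s^2

121 m/s^2


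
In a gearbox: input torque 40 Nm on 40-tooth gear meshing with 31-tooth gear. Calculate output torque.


Given: N1 = 40, N2 = 31, T1 = 40 Nm
Using T2/T1 = N2/N1
T2 = T1 * N2 / N1
T2 = 40 * 31 / 40
T2 = 1240 / 40
T2 = 31 Nm

31 Nm


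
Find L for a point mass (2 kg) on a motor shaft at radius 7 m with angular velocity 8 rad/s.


Given: m = 2 kg, r = 7 m, omega = 8 rad/s
For a point mass: I = m*r^2
I = 2*7^2 = 2*49 = 98
L = I*omega = 98*8
L = 784 kg*m^2/s

784 kg*m^2/s


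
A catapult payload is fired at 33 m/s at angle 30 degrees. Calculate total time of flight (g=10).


Given: v0 = 33 m/s, theta = 30 deg, g = 10 m/s^2
sin(30) = 1/2
Using T = 2*v0*sin(theta) / g
T = 2*33*1/2 / 10
T = 33 / 10
T = 33/10 s

33/10 s


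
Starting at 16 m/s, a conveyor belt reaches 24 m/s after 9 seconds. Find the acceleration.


Given: initial velocity v0 = 16 m/s, final velocity v = 24 m/s, time t = 9 s
Using a = (v - v0) / t
a = (24 - 16) / 9
a = 8 / 9
a = 8/9 m/s^2

8/9 m/s^2


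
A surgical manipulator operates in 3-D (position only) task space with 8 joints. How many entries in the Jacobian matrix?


Given: task space dimension = 3, joints = 8
Jacobian is a 3 x 8 matrix
Total entries = rows * columns
Total = 3 * 8
Total = 24

24


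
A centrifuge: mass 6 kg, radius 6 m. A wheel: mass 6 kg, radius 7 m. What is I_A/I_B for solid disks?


Given: M1=6 kg, R1=6 m, M2=6 kg, R2=7 m
For a disk: I = (1/2)*M*R^2, so I_A/I_B = (M1*R1^2)/(M2*R2^2)
M1*R1^2 = 6*36 = 216
M2*R2^2 = 6*49 = 294
I_A/I_B = 216/294 = 36/49

36/49


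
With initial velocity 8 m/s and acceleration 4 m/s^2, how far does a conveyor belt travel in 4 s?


Given: v0 = 8 m/s, a = 4 m/s^2, t = 4 s
Using s = v0*t + (1/2)*a*t^2
s = 8*4 + (1/2)*4*4^2
s = 32 + (1/2)*64
s = 32 + 32
s = 64

64 m


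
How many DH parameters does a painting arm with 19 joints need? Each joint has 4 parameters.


Given: 19 joints, 4 DH parameters per joint (d, theta, a, alpha)
Total DH parameters = number_of_joints * 4
Total = 19 * 4
Total = 76

76


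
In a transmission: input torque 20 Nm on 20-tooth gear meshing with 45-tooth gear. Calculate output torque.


Given: N1 = 20, N2 = 45, T1 = 20 Nm
Using T2/T1 = N2/N1
T2 = T1 * N2 / N1
T2 = 20 * 45 / 20
T2 = 900 / 20
T2 = 45 Nm

45 Nm


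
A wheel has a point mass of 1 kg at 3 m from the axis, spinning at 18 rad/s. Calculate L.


Given: m = 1 kg, r = 3 m, omega = 18 rad/s
For a point mass: I = m*r^2
I = 1*3^2 = 1*9 = 9
L = I*omega = 9*18
L = 162 kg*m^2/s

162 kg*m^2/s


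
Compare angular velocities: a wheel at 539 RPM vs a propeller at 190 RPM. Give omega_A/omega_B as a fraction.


Given: RPM_A = 539, RPM_B = 190
omega = 2*pi*RPM/60, so omega_A/omega_B = RPM_A / RPM_B
omega_A/omega_B = 539 / 190
omega_A/omega_B = 539/190

539/190


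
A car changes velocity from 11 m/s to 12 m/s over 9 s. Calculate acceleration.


Given: initial velocity v0 = 11 m/s, final velocity v = 12 m/s, time t = 9 s
Using a = (v - v0) / t
a = (12 - 11) / 9
a = 1 / 9
a = 1/9 m/s^2

1/9 m/s^2


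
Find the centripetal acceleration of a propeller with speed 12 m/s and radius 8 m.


Given: v = 12 m/s, r = 8 m
Using a_c = v^2 / r
a_c = 12^2 / 8
a_c = 144 / 8
a_c = 18 m/s^2

18 m/s^2


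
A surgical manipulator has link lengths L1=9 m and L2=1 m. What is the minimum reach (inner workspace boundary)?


Given: L1 = 9 m, L2 = 1 m
For a 2-link planar arm, min reach = |L1 - L2| (second link folded back)
Min reach = |9 - 1|
Min reach = 8 m

8 m


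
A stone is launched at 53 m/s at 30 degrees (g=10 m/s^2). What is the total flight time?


Given: v0 = 53 m/s, theta = 30 deg, g = 10 m/s^2
sin(30) = 1/2
Using T = 2*v0*sin(theta) / g
T = 2*53*1/2 / 10
T = 53 / 10
T = 53/10 s

53/10 s


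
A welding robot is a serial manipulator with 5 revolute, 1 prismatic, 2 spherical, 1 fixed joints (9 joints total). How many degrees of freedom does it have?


Given: serial robot with 5 revolute, 1 prismatic, 2 spherical, 1 fixed joints
DOF contribution per joint type: revolute=1, prismatic=1, spherical=3, fixed=0
DOF = 5*1 + 1*1 + 2*3 + 1*0
DOF = 12

12


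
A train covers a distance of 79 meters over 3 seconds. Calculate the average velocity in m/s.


Given: distance d = 79 m, time t = 3 s
Using v = d / t
v = 79 / 3
v = 79/3 m/s

79/3 m/s


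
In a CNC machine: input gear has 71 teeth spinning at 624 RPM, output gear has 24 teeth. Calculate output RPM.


Given: N1 = 71 teeth, w1 = 624 RPM, N2 = 24 teeth
Using N1*w1 = N2*w2
w2 = N1*w1 / N2
w2 = 71*624 / 24
w2 = 44304 / 24
w2 = 1846 RPM

1846 RPM


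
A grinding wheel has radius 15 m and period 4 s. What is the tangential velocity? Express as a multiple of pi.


Given: radius r = 15 m, period T = 4 s
Using v = 2*pi*r / T
v = 2*pi*15 / 4
v = 30*pi / 4
v = 15/2*pi m/s

15/2*pi m/s


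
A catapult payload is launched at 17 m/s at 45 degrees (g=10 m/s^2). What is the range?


Given: v0 = 17 m/s, theta = 45 deg, g = 10 m/s^2
sin(2*45) = sin(90) = 1
Using R = v0^2 * sin(2*theta) / g
R = 17^2 * 1 / 10
R = 289 / 10
R = 289/10 m

289/10 m


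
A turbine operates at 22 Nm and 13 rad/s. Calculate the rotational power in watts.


Given: tau = 22 Nm, omega = 13 rad/s
Using P = tau * omega
P = 22 * 13
P = 286 W

286 W


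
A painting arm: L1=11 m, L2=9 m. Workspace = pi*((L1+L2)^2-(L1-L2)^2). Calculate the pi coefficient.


Given: L1 = 11, L2 = 9
(L1+L2)^2 = (20)^2 = 400
(L1-L2)^2 = (2)^2 = 4
Difference = 400 - 4 = 396
This equals 4*L1*L2 = 4*11*9 = 396
Workspace area = 396*pi

396


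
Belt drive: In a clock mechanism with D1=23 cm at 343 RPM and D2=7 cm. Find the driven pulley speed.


Given: D1 = 23 cm, w1 = 343 RPM, D2 = 7 cm
Using D1*w1 = D2*w2
w2 = D1*w1 / D2
w2 = 23*343 / 7
w2 = 7889 / 7
w2 = 1127 RPM

1127 RPM


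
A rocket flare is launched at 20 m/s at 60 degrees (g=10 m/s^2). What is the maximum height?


Given: v0 = 20 m/s, theta = 60 deg, g = 10 m/s^2
sin^2(60) = 3/4
Using H = v0^2 * sin^2(theta) / (2*g)
H = 20^2 * 3/4 / (2*10)
H = 400 * 3/4 / 20
H = 300 / 20
H = 15 m

15 m


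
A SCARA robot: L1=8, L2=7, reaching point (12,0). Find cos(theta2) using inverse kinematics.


Given: L1 = 8, L2 = 7, target (x, y) = (12, 0)
Using cos(theta2) = (x^2 + y^2 - L1^2 - L2^2) / (2*L1*L2)
x^2 + y^2 = 12^2 + 0 = 144
L1^2 + L2^2 = 64 + 49 = 113
Numerator = 144 - 113 = 31
Denominator = 2*8*7 = 112
cos(theta2) = 31/112 = 31/112

31/112


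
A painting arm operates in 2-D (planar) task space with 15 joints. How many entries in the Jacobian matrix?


Given: task space dimension = 2, joints = 15
Jacobian is a 2 x 15 matrix
Total entries = rows * columns
Total = 2 * 15
Total = 30

30


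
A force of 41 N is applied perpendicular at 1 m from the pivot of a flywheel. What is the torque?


Given: F = 41 N, r = 1 m, angle = 90 deg (perpendicular)
Using tau = F * r * sin(90)
sin(90) = 1
tau = 41 * 1 * 1
tau = 41 Nm

41 Nm


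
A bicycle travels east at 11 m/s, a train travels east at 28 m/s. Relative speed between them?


Given: v_A = 11 m/s east, v_B = 28 m/s east
Both move in the same direction; relative speed = |v_A - v_B|
|11 - 28| = |-17|
= 17 m/s

17 m/s


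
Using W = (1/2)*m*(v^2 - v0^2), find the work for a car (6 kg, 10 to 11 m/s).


Given: m = 6 kg, v0 = 10 m/s, v = 11 m/s
Using W = (1/2)*m*(v^2 - v0^2)
v^2 = 11^2 = 121
v0^2 = 10^2 = 100
v^2 - v0^2 = 121 - 100 = 21
W = (1/2)*6*21 = 63 J

63 J


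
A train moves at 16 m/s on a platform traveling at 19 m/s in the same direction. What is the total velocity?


Given: object velocity = 16 m/s, platform velocity = 19 m/s (same direction)
Using classical velocity addition: v_total = v_object + v_platform
v_total = 16 + 19
v_total = 35 m/s

35 m/s


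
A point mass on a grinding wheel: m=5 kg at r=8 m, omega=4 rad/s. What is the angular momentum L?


Given: m = 5 kg, r = 8 m, omega = 4 rad/s
For a point mass: I = m*r^2
I = 5*8^2 = 5*64 = 320
L = I*omega = 320*4
L = 1280 kg*m^2/s

1280 kg*m^2/s


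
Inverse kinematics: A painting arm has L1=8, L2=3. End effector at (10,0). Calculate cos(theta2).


Given: L1 = 8, L2 = 3, target (x, y) = (10, 0)
Using cos(theta2) = (x^2 + y^2 - L1^2 - L2^2) / (2*L1*L2)
x^2 + y^2 = 10^2 + 0 = 100
L1^2 + L2^2 = 64 + 9 = 73
Numerator = 100 - 73 = 27
Denominator = 2*8*3 = 48
cos(theta2) = 27/48 = 9/16

9/16


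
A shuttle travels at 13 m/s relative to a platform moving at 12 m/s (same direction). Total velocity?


Given: object velocity = 13 m/s, platform velocity = 12 m/s (same direction)
Using classical velocity addition: v_total = v_object + v_platform
v_total = 13 + 12
v_total = 25 m/s

25 m/s


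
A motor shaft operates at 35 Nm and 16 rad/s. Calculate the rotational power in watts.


Given: tau = 35 Nm, omega = 16 rad/s
Using P = tau * omega
P = 35 * 16
P = 560 W

560 W


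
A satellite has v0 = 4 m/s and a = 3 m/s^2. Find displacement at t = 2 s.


Given: v0 = 4 m/s, a = 3 m/s^2, t = 2 s
Using s = v0*t + (1/2)*a*t^2
s = 4*2 + (1/2)*3*2^2
s = 8 + (1/2)*12
s = 8 + 6
s = 14

14 m


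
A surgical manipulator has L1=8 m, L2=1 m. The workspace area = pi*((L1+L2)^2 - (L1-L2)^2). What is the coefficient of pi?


Given: L1 = 8, L2 = 1
(L1+L2)^2 = (9)^2 = 81
(L1-L2)^2 = (7)^2 = 49
Difference = 81 - 49 = 32
This equals 4*L1*L2 = 4*8*1 = 32
Workspace area = 32*pi

32


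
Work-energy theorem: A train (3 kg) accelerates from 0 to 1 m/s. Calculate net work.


Given: m = 3 kg, v0 = 0 m/s, v = 1 m/s
Using W = (1/2)*m*(v^2 - v0^2)
v^2 = 1^2 = 1
v0^2 = 0^2 = 0
v^2 - v0^2 = 1 - 0 = 1
W = (1/2)*3*1 = 3/2 J

3/2 J


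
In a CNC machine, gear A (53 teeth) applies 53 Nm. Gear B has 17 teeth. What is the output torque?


Given: N1 = 53, N2 = 17, T1 = 53 Nm
Using T2/T1 = N2/N1
T2 = T1 * N2 / N1
T2 = 53 * 17 / 53
T2 = 901 / 53
T2 = 17 Nm

17 Nm


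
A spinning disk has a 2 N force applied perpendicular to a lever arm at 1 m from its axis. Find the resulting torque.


Given: F = 2 N, r = 1 m, angle = 90 deg (perpendicular)
Using tau = F * r * sin(90)
sin(90) = 1
tau = 2 * 1 * 1
tau = 2 Nm

2 Nm


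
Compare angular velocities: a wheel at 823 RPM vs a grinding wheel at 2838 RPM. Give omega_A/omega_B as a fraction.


Given: RPM_A = 823, RPM_B = 2838
omega = 2*pi*RPM/60, so omega_A/omega_B = RPM_A / RPM_B
omega_A/omega_B = 823 / 2838
omega_A/omega_B = 823/2838

823/2838


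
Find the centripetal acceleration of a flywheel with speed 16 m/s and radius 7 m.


Given: v = 16 m/s, r = 7 m
Using a_c = v^2 / r
a_c = 16^2 / 7
a_c = 256 / 7
a_c = 256/7 m/s^2

256/7 m/s^2


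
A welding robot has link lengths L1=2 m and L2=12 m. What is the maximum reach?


Given: L1 = 2 m, L2 = 12 m
For a 2-link planar arm, max reach = L1 + L2 (fully extended)
Max reach = 2 + 12
Max reach = 14 m

14 m


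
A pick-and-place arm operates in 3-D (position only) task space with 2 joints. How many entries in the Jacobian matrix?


Given: task space dimension = 3, joints = 2
Jacobian is a 3 x 2 matrix
Total entries = rows * columns
Total = 3 * 2
Total = 6

6


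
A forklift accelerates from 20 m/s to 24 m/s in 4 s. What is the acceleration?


Given: initial velocity v0 = 20 m/s, final velocity v = 24 m/s, time t = 4 s
Using a = (v - v0) / t
a = (24 - 20) / 4
a = 4 / 4
a = 1 m/s^2

1 m/s^2


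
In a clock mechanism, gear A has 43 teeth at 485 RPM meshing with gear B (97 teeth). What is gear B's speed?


Given: N1 = 43 teeth, w1 = 485 RPM, N2 = 97 teeth
Using N1*w1 = N2*w2
w2 = N1*w1 / N2
w2 = 43*485 / 97
w2 = 20855 / 97
w2 = 215 RPM

215 RPM


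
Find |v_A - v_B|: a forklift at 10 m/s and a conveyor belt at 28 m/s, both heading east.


Given: v_A = 10 m/s east, v_B = 28 m/s east
Both move in the same direction; relative speed = |v_A - v_B|
|10 - 28| = |-18|
= 18 m/s

18 m/s


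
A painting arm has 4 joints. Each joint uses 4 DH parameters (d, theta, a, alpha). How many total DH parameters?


Given: 4 joints, 4 DH parameters per joint (d, theta, a, alpha)
Total DH parameters = number_of_joints * 4
Total = 4 * 4
Total = 16

16


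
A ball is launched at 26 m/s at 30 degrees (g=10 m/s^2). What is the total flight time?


Given: v0 = 26 m/s, theta = 30 deg, g = 10 m/s^2
sin(30) = 1/2
Using T = 2*v0*sin(theta) / g
T = 2*26*1/2 / 10
T = 26 / 10
T = 13/5 s

13/5 s


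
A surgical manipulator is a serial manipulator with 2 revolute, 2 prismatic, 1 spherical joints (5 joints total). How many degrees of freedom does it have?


Given: serial robot with 2 revolute, 2 prismatic, 1 spherical joints
DOF contribution per joint type: revolute=1, prismatic=1, spherical=3, fixed=0
DOF = 2*1 + 2*1 + 1*3
DOF = 7

7


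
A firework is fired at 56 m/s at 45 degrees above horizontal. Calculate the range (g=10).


Given: v0 = 56 m/s, theta = 45 deg, g = 10 m/s^2
sin(2*45) = sin(90) = 1
Using R = v0^2 * sin(2*theta) / g
R = 56^2 * 1 / 10
R = 3136 / 10
R = 1568/5 m

1568/5 m


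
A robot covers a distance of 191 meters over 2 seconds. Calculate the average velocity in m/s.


Given: distance d = 191 m, time t = 2 s
Using v = d / t
v = 191 / 2
v = 191/2 m/s

191/2 m/s


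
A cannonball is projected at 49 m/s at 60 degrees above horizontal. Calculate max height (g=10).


Given: v0 = 49 m/s, theta = 60 deg, g = 10 m/s^2
sin^2(60) = 3/4
Using H = v0^2 * sin^2(theta) / (2*g)
H = 49^2 * 3/4 / (2*10)
H = 2401 * 3/4 / 20
H = 7203/4 / 20
H = 7203/80 m

7203/80 m


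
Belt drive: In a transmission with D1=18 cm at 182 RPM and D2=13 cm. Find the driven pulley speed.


Given: D1 = 18 cm, w1 = 182 RPM, D2 = 13 cm
Using D1*w1 = D2*w2
w2 = D1*w1 / D2
w2 = 18*182 / 13
w2 = 3276 / 13
w2 = 252 RPM

252 RPM


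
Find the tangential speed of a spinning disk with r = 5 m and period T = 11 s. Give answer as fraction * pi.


Given: radius r = 5 m, period T = 11 s
Using v = 2*pi*r / T
v = 2*pi*5 / 11
v = 10*pi / 11
v = 10/11*pi m/s

10/11*pi m/s


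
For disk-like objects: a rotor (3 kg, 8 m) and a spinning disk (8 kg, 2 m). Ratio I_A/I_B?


Given: M1=3 kg, R1=8 m, M2=8 kg, R2=2 m
For a disk: I = (1/2)*M*R^2, so I_A/I_B = (M1*R1^2)/(M2*R2^2)
M1*R1^2 = 3*64 = 192
M2*R2^2 = 8*4 = 32
I_A/I_B = 192/32 = 6

6


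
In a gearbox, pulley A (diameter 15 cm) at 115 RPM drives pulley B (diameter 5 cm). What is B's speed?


Given: D1 = 15 cm, w1 = 115 RPM, D2 = 5 cm
Using D1*w1 = D2*w2
w2 = D1*w1 / D2
w2 = 15*115 / 5
w2 = 1725 / 5
w2 = 345 RPM

345 RPM


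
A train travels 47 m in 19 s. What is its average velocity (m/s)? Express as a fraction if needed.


Given: distance d = 47 m, time t = 19 s
Using v = d / t
v = 47 / 19
v = 47/19 m/s

47/19 m/s


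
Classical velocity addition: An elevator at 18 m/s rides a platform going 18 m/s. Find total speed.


Given: object velocity = 18 m/s, platform velocity = 18 m/s (same direction)
Using classical velocity addition: v_total = v_object + v_platform
v_total = 18 + 18
v_total = 36 m/s

36 m/s


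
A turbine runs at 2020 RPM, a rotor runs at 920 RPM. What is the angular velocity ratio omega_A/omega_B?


Given: RPM_A = 2020, RPM_B = 920
omega = 2*pi*RPM/60, so omega_A/omega_B = RPM_A / RPM_B
omega_A/omega_B = 2020 / 920
omega_A/omega_B = 101/46

101/46


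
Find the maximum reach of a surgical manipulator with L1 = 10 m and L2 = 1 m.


Given: L1 = 10 m, L2 = 1 m
For a 2-link planar arm, max reach = L1 + L2 (fully extended)
Max reach = 10 + 1
Max reach = 11 m

11 m


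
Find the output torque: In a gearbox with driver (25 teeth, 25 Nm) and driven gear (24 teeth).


Given: N1 = 25, N2 = 24, T1 = 25 Nm
Using T2/T1 = N2/N1
T2 = T1 * N2 / N1
T2 = 25 * 24 / 25
T2 = 600 / 25
T2 = 24 Nm

24 Nm


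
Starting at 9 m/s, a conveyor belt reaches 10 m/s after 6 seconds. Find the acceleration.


Given: initial velocity v0 = 9 m/s, final velocity v = 10 m/s, time t = 6 s
Using a = (v - v0) / t
a = (10 - 9) / 6
a = 1 / 6
a = 1/6 m/s^2

1/6 m/s^2


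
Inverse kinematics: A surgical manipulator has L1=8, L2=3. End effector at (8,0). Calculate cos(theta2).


Given: L1 = 8, L2 = 3, target (x, y) = (8, 0)
Using cos(theta2) = (x^2 + y^2 - L1^2 - L2^2) / (2*L1*L2)
x^2 + y^2 = 8^2 + 0 = 64
L1^2 + L2^2 = 64 + 9 = 73
Numerator = 64 - 73 = -9
Denominator = 2*8*3 = 48
cos(theta2) = -9/48 = -3/16

-3/16


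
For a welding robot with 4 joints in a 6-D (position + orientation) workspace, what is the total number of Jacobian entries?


Given: task space dimension = 6, joints = 4
Jacobian is a 6 x 4 matrix
Total entries = rows * columns
Total = 6 * 4
Total = 24

24


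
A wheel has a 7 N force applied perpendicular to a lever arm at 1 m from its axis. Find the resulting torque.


Given: F = 7 N, r = 1 m, angle = 90 deg (perpendicular)
Using tau = F * r * sin(90)
sin(90) = 1
tau = 7 * 1 * 1
tau = 7 Nm

7 Nm


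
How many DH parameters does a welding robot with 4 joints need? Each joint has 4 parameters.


Given: 4 joints, 4 DH parameters per joint (d, theta, a, alpha)
Total DH parameters = number_of_joints * 4
Total = 4 * 4
Total = 16

16


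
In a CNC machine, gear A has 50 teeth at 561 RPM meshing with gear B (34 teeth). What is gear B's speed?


Given: N1 = 50 teeth, w1 = 561 RPM, N2 = 34 teeth
Using N1*w1 = N2*w2
w2 = N1*w1 / N2
w2 = 50*561 / 34
w2 = 28050 / 34
w2 = 825 RPM

825 RPM


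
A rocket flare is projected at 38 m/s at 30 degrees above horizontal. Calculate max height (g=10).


Given: v0 = 38 m/s, theta = 30 deg, g = 10 m/s^2
sin^2(30) = 1/4
Using H = v0^2 * sin^2(theta) / (2*g)
H = 38^2 * 1/4 / (2*10)
H = 1444 * 1/4 / 20
H = 361 / 20
H = 361/20 m

361/20 m


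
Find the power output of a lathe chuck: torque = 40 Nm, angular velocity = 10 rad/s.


Given: tau = 40 Nm, omega = 10 rad/s
Using P = tau * omega
P = 40 * 10
P = 400 W

400 W


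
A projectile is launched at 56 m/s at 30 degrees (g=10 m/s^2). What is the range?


Given: v0 = 56 m/s, theta = 30 deg, g = 10 m/s^2
sin(2*30) = sin(60) = sqrt(3)/2
Using R = v0^2 * sin(2*theta) / g
R = 56^2 * (sqrt(3)/2) / 10
R = 3136 * sqrt(3) / 20
R = 784/5*sqrt(3) m

784/5*sqrt(3) m


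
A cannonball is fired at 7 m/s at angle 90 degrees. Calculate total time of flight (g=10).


Given: v0 = 7 m/s, theta = 90 deg, g = 10 m/s^2
sin(90) = 1
Using T = 2*v0*sin(theta) / g
T = 2*7*1 / 10
T = 14 / 10
T = 7/5 s

7/5 s


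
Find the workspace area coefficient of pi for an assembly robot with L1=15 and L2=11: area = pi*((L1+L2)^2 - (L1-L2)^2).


Given: L1 = 15, L2 = 11
(L1+L2)^2 = (26)^2 = 676
(L1-L2)^2 = (4)^2 = 16
Difference = 676 - 16 = 660
This equals 4*L1*L2 = 4*15*11 = 660
Workspace area = 660*pi

660


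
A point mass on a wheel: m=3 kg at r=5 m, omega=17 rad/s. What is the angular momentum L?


Given: m = 3 kg, r = 5 m, omega = 17 rad/s
For a point mass: I = m*r^2
I = 3*5^2 = 3*25 = 75
L = I*omega = 75*17
L = 1275 kg*m^2/s

1275 kg*m^2/s


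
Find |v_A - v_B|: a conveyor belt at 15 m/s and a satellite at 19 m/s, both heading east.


Given: v_A = 15 m/s east, v_B = 19 m/s east
Both move in the same direction; relative speed = |v_A - v_B|
|15 - 19| = |-4|
= 4 m/s

4 m/s


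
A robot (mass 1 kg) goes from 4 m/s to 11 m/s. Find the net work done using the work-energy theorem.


Given: m = 1 kg, v0 = 4 m/s, v = 11 m/s
Using W = (1/2)*m*(v^2 - v0^2)
v^2 = 11^2 = 121
v0^2 = 4^2 = 16
v^2 - v0^2 = 121 - 16 = 105
W = (1/2)*1*105 = 105/2 J

105/2 J


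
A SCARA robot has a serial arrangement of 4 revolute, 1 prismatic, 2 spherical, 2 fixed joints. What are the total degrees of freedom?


Given: serial robot with 4 revolute, 1 prismatic, 2 spherical, 2 fixed joints
DOF contribution per joint type: revolute=1, prismatic=1, spherical=3, fixed=0
DOF = 4*1 + 1*1 + 2*3 + 2*0
DOF = 11

11


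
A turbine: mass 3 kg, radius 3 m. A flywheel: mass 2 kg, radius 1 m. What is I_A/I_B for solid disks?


Given: M1=3 kg, R1=3 m, M2=2 kg, R2=1 m
For a disk: I = (1/2)*M*R^2, so I_A/I_B = (M1*R1^2)/(M2*R2^2)
M1*R1^2 = 3*9 = 27
M2*R2^2 = 2*1 = 2
I_A/I_B = 27/2 = 27/2

27/2


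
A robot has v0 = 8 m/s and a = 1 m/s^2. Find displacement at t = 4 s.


Given: v0 = 8 m/s, a = 1 m/s^2, t = 4 s
Using s = v0*t + (1/2)*a*t^2
s = 8*4 + (1/2)*1*4^2
s = 32 + (1/2)*16
s = 32 + 8
s = 40

40 m


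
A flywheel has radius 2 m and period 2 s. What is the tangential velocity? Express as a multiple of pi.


Given: radius r = 2 m, period T = 2 s
Using v = 2*pi*r / T
v = 2*pi*2 / 2
v = 4*pi / 2
v = 2*pi m/s

2*pi m/s


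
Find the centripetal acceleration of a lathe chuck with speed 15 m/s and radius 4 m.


Given: v = 15 m/s, r = 4 m
Using a_c = v^2 / r
a_c = 15^2 / 4
a_c = 225 / 4
a_c = 225/4 m/s^2

225/4 m/s^2


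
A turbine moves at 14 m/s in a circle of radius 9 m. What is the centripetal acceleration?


Given: v = 14 m/s, r = 9 m
Using a_c = v^2 / r
a_c = 14^2 / 9
a_c = 196 / 9
a_c = 196/9 m/s^2

196/9 m/s^2


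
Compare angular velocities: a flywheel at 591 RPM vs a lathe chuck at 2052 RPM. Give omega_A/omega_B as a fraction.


Given: RPM_A = 591, RPM_B = 2052
omega = 2*pi*RPM/60, so omega_A/omega_B = RPM_A / RPM_B
omega_A/omega_B = 591 / 2052
omega_A/omega_B = 197/684

197/684


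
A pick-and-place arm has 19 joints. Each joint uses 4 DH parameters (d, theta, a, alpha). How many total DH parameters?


Given: 19 joints, 4 DH parameters per joint (d, theta, a, alpha)
Total DH parameters = number_of_joints * 4
Total = 19 * 4
Total = 76

76


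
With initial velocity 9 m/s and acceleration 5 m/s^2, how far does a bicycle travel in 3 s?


Given: v0 = 9 m/s, a = 5 m/s^2, t = 3 s
Using s = v0*t + (1/2)*a*t^2
s = 9*3 + (1/2)*5*3^2
s = 27 + (1/2)*45
s = 27 + 45/2
s = 99/2

99/2 m


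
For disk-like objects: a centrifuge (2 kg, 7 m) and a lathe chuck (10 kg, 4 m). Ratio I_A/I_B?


Given: M1=2 kg, R1=7 m, M2=10 kg, R2=4 m
For a disk: I = (1/2)*M*R^2, so I_A/I_B = (M1*R1^2)/(M2*R2^2)
M1*R1^2 = 2*49 = 98
M2*R2^2 = 10*16 = 160
I_A/I_B = 98/160 = 49/80

49/80


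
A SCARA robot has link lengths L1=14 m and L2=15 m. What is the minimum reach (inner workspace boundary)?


Given: L1 = 14 m, L2 = 15 m
For a 2-link planar arm, min reach = |L1 - L2| (second link folded back)
Min reach = |14 - 15|
Min reach = 1 m

1 m


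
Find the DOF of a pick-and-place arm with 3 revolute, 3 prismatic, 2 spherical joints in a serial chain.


Given: serial robot with 3 revolute, 3 prismatic, 2 spherical joints
DOF contribution per joint type: revolute=1, prismatic=1, spherical=3, fixed=0
DOF = 3*1 + 3*1 + 2*3
DOF = 12

12


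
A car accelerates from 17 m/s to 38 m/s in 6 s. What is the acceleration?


Given: initial velocity v0 = 17 m/s, final velocity v = 38 m/s, time t = 6 s
Using a = (v - v0) / t
a = (38 - 17) / 6
a = 21 / 6
a = 7/2 m/s^2

7/2 m/s^2


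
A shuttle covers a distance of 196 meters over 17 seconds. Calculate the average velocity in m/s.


Given: distance d = 196 m, time t = 17 s
Using v = d / t
v = 196 / 17
v = 196/17 m/s

196/17 m/s


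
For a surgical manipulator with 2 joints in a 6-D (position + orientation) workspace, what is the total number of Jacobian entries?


Given: task space dimension = 6, joints = 2
Jacobian is a 6 x 2 matrix
Total entries = rows * columns
Total = 6 * 2
Total = 12

12


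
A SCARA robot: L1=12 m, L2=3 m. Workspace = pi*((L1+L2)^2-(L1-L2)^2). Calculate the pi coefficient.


Given: L1 = 12, L2 = 3
(L1+L2)^2 = (15)^2 = 225
(L1-L2)^2 = (9)^2 = 81
Difference = 225 - 81 = 144
This equals 4*L1*L2 = 4*12*3 = 144
Workspace area = 144*pi

144


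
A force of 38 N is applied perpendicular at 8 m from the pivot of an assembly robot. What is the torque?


Given: F = 38 N, r = 8 m, angle = 90 deg (perpendicular)
Using tau = F * r * sin(90)
sin(90) = 1
tau = 38 * 8 * 1
tau = 304 Nm

304 Nm


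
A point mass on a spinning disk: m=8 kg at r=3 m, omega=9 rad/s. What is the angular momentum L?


Given: m = 8 kg, r = 3 m, omega = 9 rad/s
For a point mass: I = m*r^2
I = 8*3^2 = 8*9 = 72
L = I*omega = 72*9
L = 648 kg*m^2/s

648 kg*m^2/s


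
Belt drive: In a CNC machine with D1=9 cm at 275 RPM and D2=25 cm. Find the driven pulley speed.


Given: D1 = 9 cm, w1 = 275 RPM, D2 = 25 cm
Using D1*w1 = D2*w2
w2 = D1*w1 / D2
w2 = 9*275 / 25
w2 = 2475 / 25
w2 = 99 RPM

99 RPM


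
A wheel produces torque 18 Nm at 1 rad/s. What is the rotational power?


Given: tau = 18 Nm, omega = 1 rad/s
Using P = tau * omega
P = 18 * 1
P = 18 W

18 W


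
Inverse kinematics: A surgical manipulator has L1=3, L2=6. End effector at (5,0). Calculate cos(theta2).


Given: L1 = 3, L2 = 6, target (x, y) = (5, 0)
Using cos(theta2) = (x^2 + y^2 - L1^2 - L2^2) / (2*L1*L2)
x^2 + y^2 = 5^2 + 0 = 25
L1^2 + L2^2 = 9 + 36 = 45
Numerator = 25 - 45 = -20
Denominator = 2*3*6 = 36
cos(theta2) = -20/36 = -5/9

-5/9


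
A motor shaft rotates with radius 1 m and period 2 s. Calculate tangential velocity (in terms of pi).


Given: radius r = 1 m, period T = 2 s
Using v = 2*pi*r / T
v = 2*pi*1 / 2
v = 2*pi / 2
v = 1*pi m/s

1*pi m/s


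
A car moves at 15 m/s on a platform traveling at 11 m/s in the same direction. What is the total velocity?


Given: object velocity = 15 m/s, platform velocity = 11 m/s (same direction)
Using classical velocity addition: v_total = v_object + v_platform
v_total = 15 + 11
v_total = 26 m/s

26 m/s


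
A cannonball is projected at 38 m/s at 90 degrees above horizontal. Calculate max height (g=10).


Given: v0 = 38 m/s, theta = 90 deg, g = 10 m/s^2
sin^2(90) = 1
Using H = v0^2 * sin^2(theta) / (2*g)
H = 38^2 * 1 / (2*10)
H = 1444 * 1 / 20
H = 1444 / 20
H = 361/5 m

361/5 m


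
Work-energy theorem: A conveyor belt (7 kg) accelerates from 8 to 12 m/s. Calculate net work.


Given: m = 7 kg, v0 = 8 m/s, v = 12 m/s
Using W = (1/2)*m*(v^2 - v0^2)
v^2 = 12^2 = 144
v0^2 = 8^2 = 64
v^2 - v0^2 = 144 - 64 = 80
W = (1/2)*7*80 = 280 J

280 J


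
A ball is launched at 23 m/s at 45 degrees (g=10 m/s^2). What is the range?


Given: v0 = 23 m/s, theta = 45 deg, g = 10 m/s^2
sin(2*45) = sin(90) = 1
Using R = v0^2 * sin(2*theta) / g
R = 23^2 * 1 / 10
R = 529 / 10
R = 529/10 m

529/10 m


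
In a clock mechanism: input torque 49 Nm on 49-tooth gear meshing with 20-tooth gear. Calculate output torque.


Given: N1 = 49, N2 = 20, T1 = 49 Nm
Using T2/T1 = N2/N1
T2 = T1 * N2 / N1
T2 = 49 * 20 / 49
T2 = 980 / 49
T2 = 20 Nm

20 Nm


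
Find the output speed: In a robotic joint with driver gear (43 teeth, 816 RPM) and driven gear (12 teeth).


Given: N1 = 43 teeth, w1 = 816 RPM, N2 = 12 teeth
Using N1*w1 = N2*w2
w2 = N1*w1 / N2
w2 = 43*816 / 12
w2 = 35088 / 12
w2 = 2924 RPM

2924 RPM


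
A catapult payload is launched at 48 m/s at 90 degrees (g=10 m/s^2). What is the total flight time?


Given: v0 = 48 m/s, theta = 90 deg, g = 10 m/s^2
sin(90) = 1
Using T = 2*v0*sin(theta) / g
T = 2*48*1 / 10
T = 96 / 10
T = 48/5 s

48/5 s


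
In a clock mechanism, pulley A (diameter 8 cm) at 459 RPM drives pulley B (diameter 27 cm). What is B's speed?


Given: D1 = 8 cm, w1 = 459 RPM, D2 = 27 cm
Using D1*w1 = D2*w2
w2 = D1*w1 / D2
w2 = 8*459 / 27
w2 = 3672 / 27
w2 = 136 RPM

136 RPM


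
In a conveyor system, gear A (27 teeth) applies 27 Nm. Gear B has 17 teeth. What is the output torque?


Given: N1 = 27, N2 = 17, T1 = 27 Nm
Using T2/T1 = N2/N1
T2 = T1 * N2 / N1
T2 = 27 * 17 / 27
T2 = 459 / 27
T2 = 17 Nm

17 Nm


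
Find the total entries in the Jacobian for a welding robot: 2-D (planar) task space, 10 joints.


Given: task space dimension = 2, joints = 10
Jacobian is a 2 x 10 matrix
Total entries = rows * columns
Total = 2 * 10
Total = 20

20


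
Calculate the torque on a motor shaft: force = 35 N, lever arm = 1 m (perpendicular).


Given: F = 35 N, r = 1 m, angle = 90 deg (perpendicular)
Using tau = F * r * sin(90)
sin(90) = 1
tau = 35 * 1 * 1
tau = 35 Nm

35 Nm


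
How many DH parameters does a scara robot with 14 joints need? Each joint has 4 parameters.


Given: 14 joints, 4 DH parameters per joint (d, theta, a, alpha)
Total DH parameters = number_of_joints * 4
Total = 14 * 4
Total = 56

56
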